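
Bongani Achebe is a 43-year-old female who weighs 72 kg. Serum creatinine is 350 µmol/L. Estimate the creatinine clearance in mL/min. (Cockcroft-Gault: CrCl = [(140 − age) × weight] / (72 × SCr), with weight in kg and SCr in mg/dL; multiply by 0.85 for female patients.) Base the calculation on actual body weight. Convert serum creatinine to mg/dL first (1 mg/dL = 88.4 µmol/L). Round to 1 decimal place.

20.8 mL/min

SCr = 350 / 88.4 = 3.959 mg/dL
CrCl = (140 − 43) × 72 / (72 × 3.959) × 0.85 = 6984.0 / 285.05 × 0.85 ≈ 20.8 mL/min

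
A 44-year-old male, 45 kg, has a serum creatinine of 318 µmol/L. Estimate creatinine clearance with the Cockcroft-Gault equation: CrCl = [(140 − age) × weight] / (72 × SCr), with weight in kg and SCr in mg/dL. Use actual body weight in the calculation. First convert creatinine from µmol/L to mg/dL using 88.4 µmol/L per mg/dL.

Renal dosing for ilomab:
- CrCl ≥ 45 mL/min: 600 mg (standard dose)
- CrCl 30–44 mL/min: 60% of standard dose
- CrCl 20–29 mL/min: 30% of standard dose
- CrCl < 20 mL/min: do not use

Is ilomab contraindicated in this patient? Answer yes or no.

SCr = 318 / 88.4 = 3.597 mg/dL
CrCl = (140 − 44) × 45 / (72 × 3.597) = 4320.0 / 258.98 ≈ 16.7 mL/min
CrCl ≈ 17 mL/min, which is < 20 mL/min.

yes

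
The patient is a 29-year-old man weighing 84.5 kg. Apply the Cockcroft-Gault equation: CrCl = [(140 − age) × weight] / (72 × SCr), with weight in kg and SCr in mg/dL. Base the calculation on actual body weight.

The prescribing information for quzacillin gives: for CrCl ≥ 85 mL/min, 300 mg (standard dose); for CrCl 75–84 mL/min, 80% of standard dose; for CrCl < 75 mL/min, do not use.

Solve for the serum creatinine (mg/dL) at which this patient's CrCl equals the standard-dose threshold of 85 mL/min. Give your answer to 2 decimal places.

1.53 mg/dL

Standard dose requires CrCl ≥ 85 mL/min.
Set (140 − 29) × 84.5 / (72 × SCr) = 85
SCr = (140 − 29) × 84.5 / (72 × 85) = 1.533 mg/dL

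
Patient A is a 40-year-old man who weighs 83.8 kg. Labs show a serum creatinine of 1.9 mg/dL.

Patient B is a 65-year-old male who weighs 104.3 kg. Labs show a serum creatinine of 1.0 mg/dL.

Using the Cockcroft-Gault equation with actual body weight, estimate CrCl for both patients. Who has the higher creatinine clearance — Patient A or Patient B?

Patient A: CrCl = (140 − 40) × 83.8 / (72 × 1.9) = 8380.0 / 136.80 ≈ 61.3 mL/min
Patient B: CrCl = (140 − 65) × 104.3 / (72 × 1) = 7822.5 / 72.00 ≈ 108.6 mL/min
61.3 vs 108.6 mL/min → Patient B is higher.

Patient B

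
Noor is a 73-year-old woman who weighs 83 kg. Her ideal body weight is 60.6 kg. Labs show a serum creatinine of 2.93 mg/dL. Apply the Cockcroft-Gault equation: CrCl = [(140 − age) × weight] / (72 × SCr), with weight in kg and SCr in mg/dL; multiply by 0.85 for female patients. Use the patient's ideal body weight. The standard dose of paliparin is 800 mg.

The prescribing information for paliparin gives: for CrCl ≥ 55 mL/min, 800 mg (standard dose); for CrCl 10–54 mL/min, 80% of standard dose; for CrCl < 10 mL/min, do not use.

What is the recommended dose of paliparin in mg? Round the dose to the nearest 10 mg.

640 mg

CrCl = (140 − 73) × 60.6 / (72 × 2.93) × 0.85 = 4060.2 / 210.96 × 0.85 ≈ 16.4 mL/min
CrCl ≈ 16 mL/min → bracket 10–54 mL/min.
80% of 800 mg = 640 mg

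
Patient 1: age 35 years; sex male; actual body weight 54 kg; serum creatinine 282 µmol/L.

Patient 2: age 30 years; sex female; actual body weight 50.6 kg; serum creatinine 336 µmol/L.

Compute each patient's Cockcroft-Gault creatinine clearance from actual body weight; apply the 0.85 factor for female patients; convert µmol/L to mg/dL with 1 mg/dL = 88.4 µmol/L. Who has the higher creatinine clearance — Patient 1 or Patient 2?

Patient 1: SCr = 282 / 88.4 = 3.19 mg/dL
Patient 1: CrCl = (140 − 35) × 54 / (72 × 3.19) = 5670.0 / 229.68 ≈ 24.7 mL/min
Patient 2: SCr = 336 / 88.4 = 3.801 mg/dL
Patient 2: CrCl = (140 − 30) × 50.6 / (72 × 3.801) × 0.85 = 5566.0 / 273.67 × 0.85 ≈ 17.3 mL/min
24.7 vs 17.3 mL/min → Patient 1 is higher.

Patient 1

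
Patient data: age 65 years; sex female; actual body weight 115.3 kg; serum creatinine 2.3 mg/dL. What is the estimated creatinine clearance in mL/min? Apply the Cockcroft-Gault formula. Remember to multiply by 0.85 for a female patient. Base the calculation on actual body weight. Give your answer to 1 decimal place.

44.4 mL/min

CrCl = (140 − 65) × 115.3 / (72 × 2.3) × 0.85 = 8647.5 / 165.60 × 0.85 ≈ 44.4 mL/min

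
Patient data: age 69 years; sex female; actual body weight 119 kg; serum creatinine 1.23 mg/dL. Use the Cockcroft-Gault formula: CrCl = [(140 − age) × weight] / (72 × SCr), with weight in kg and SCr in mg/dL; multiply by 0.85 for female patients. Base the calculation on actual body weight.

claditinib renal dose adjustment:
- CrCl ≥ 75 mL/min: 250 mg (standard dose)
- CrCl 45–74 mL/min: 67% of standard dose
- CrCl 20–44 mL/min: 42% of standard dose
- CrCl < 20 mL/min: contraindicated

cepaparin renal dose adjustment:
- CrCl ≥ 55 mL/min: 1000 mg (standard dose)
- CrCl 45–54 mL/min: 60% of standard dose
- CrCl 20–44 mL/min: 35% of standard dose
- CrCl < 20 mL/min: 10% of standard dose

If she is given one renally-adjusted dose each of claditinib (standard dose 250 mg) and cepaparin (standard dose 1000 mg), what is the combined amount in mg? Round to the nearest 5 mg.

CrCl = (140 − 69) × 119 / (72 × 1.23) × 0.85 = 8449.0 / 88.56 × 0.85 ≈ 81.1 mL/min
CrCl ≈ 81 mL/min.
claditinib: ≥ 75 mL/min → 100% of 250 mg = 250 mg.
cepaparin: ≥ 55 mL/min → 100% of 1000 mg = 1000 mg.
Total = 250 + 1000 = 1250 mg.

1250 mg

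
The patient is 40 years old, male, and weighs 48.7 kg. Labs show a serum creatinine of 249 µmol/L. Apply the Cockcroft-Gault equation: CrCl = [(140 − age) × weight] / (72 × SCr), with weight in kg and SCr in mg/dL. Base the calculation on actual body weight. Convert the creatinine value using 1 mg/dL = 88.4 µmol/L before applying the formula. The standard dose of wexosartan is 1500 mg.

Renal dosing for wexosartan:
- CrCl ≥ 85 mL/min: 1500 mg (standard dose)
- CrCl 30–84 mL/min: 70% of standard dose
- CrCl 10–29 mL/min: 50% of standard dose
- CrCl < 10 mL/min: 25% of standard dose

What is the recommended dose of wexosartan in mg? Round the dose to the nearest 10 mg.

SCr = 249 / 88.4 = 2.817 mg/dL
CrCl = (140 − 40) × 48.7 / (72 × 2.817) = 4870.0 / 202.82 ≈ 24.0 mL/min
CrCl ≈ 24 mL/min → bracket 10–29 mL/min.
50% of 1500 mg = 750 mg

750 mg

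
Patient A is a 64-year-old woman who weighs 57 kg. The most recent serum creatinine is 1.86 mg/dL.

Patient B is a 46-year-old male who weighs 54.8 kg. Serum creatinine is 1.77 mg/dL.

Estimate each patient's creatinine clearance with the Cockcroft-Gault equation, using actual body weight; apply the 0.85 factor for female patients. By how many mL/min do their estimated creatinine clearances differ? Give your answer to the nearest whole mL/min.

Patient A: CrCl = (140 − 64) × 57 / (72 × 1.86) × 0.85 = 4332.0 / 133.92 × 0.85 ≈ 27.5 mL/min
Patient B: CrCl = (140 − 46) × 54.8 / (72 × 1.77) = 5151.2 / 127.44 ≈ 40.4 mL/min
|27.5 − 40.4| = 12.9 mL/min

13 mL/min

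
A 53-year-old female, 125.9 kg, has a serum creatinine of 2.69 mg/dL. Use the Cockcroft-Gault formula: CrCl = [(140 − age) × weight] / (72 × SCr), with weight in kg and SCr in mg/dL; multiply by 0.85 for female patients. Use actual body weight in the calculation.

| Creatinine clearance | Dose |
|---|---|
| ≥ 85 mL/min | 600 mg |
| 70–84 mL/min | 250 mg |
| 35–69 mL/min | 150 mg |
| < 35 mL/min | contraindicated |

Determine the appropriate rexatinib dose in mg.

150 mg

CrCl = (140 − 53) × 125.9 / (72 × 2.69) × 0.85 = 10953.3 / 193.68 × 0.85 ≈ 48.1 mL/min
CrCl ≈ 48 mL/min → bracket 35–69 mL/min.
Dose for this bracket: 150 mg.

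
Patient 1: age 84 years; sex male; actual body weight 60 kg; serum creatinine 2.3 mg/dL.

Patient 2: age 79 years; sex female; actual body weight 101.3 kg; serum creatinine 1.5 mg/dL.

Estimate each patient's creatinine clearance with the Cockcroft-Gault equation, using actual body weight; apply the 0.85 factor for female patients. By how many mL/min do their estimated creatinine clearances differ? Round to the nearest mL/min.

28 mL/min

Patient 1: CrCl = (140 − 84) × 60 / (72 × 2.3) = 3360.0 / 165.60 ≈ 20.3 mL/min
Patient 2: CrCl = (140 − 79) × 101.3 / (72 × 1.5) × 0.85 = 6179.3 / 108.00 × 0.85 ≈ 48.6 mL/min
|20.3 − 48.6| = 28.3 mL/min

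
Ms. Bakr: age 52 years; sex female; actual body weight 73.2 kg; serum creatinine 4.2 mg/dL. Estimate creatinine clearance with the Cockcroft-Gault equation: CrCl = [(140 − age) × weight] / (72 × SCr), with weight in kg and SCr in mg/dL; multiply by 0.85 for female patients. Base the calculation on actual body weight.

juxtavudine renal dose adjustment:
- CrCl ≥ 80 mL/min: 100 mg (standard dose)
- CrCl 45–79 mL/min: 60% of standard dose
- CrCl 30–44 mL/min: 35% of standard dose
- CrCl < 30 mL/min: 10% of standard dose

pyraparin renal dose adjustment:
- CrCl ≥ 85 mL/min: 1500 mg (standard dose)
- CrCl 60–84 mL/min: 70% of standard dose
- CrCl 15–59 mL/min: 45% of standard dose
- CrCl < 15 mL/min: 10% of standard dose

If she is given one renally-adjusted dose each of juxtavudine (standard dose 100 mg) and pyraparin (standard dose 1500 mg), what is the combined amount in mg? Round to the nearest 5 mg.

CrCl = (140 − 52) × 73.2 / (72 × 4.2) × 0.85 = 6441.6 / 302.40 × 0.85 ≈ 18.1 mL/min
CrCl ≈ 18 mL/min.
juxtavudine: < 30 mL/min → 10% of 100 mg = 10 mg.
pyraparin: 15–59 mL/min → 45% of 1500 mg = 675 mg.
Total = 10 + 675 = 685 mg.

685 mg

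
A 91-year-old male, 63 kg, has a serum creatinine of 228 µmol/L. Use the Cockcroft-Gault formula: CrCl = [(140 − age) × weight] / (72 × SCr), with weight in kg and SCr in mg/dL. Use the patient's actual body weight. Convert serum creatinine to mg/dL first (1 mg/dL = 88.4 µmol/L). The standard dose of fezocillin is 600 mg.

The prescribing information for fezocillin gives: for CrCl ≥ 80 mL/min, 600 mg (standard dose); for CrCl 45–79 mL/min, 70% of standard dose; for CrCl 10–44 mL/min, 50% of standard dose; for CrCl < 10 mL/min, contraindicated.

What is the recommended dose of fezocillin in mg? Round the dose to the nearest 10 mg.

SCr = 228 / 88.4 = 2.579 mg/dL
CrCl = (140 − 91) × 63 / (72 × 2.579) = 3087.0 / 185.69 ≈ 16.6 mL/min
CrCl ≈ 17 mL/min → bracket 10–44 mL/min.
50% of 600 mg = 300 mg

300 mg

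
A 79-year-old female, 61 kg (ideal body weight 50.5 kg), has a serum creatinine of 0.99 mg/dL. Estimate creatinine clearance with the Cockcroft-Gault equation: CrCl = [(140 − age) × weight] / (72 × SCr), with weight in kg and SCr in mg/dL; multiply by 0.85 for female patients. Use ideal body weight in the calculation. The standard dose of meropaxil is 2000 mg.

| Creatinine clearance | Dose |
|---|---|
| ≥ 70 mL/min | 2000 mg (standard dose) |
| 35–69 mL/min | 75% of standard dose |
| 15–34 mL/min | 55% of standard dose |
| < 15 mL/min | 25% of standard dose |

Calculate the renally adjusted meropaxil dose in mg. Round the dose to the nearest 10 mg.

1500 mg

CrCl = (140 − 79) × 50.5 / (72 × 0.99) × 0.85 = 3080.5 / 71.28 × 0.85 ≈ 36.7 mL/min
CrCl ≈ 37 mL/min → bracket 35–69 mL/min.
75% of 2000 mg = 1500 mg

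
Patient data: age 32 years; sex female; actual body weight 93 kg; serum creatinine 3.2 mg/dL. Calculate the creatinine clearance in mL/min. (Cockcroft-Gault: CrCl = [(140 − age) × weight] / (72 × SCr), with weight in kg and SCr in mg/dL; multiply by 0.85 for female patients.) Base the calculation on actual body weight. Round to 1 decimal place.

37.1 mL/min

CrCl = (140 − 32) × 93 / (72 × 3.2) × 0.85 = 10044.0 / 230.40 × 0.85 ≈ 37.1 mL/min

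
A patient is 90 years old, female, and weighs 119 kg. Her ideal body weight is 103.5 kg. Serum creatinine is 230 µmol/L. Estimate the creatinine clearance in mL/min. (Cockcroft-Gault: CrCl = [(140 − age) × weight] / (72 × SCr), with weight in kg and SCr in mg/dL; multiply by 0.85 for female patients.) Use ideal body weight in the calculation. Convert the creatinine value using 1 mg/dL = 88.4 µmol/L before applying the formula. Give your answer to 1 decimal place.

SCr = 230 / 88.4 = 2.602 mg/dL
CrCl = (140 − 90) × 103.5 / (72 × 2.602) × 0.85 = 5175.0 / 187.34 × 0.85 ≈ 23.5 mL/min

23.5 mL/min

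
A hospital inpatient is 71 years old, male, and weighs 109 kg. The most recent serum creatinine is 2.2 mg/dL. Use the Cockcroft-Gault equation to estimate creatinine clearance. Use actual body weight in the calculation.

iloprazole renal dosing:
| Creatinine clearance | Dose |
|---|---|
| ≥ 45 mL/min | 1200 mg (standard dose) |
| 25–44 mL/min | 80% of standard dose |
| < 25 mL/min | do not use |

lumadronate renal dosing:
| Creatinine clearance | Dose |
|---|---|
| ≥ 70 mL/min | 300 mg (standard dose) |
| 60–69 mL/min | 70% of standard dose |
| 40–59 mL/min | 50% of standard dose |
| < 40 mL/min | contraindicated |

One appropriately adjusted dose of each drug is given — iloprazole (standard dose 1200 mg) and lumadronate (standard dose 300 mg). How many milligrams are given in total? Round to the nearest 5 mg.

CrCl = (140 − 71) × 109 / (72 × 2.2) = 7521.0 / 158.40 ≈ 47.5 mL/min
CrCl ≈ 47 mL/min.
iloprazole: ≥ 45 mL/min → 100% of 1200 mg = 1200 mg.
lumadronate: 40–59 mL/min → 50% of 300 mg = 150 mg.
Total = 1200 + 150 = 1350 mg.

1350 mg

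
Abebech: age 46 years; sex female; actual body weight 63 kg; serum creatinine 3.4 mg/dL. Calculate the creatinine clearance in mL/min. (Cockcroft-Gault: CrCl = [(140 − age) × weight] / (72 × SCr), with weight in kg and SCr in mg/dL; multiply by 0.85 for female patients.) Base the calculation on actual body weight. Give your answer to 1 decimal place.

20.6 mL/min

CrCl = (140 − 46) × 63 / (72 × 3.4) × 0.85 = 5922.0 / 244.80 × 0.85 ≈ 20.6 mL/min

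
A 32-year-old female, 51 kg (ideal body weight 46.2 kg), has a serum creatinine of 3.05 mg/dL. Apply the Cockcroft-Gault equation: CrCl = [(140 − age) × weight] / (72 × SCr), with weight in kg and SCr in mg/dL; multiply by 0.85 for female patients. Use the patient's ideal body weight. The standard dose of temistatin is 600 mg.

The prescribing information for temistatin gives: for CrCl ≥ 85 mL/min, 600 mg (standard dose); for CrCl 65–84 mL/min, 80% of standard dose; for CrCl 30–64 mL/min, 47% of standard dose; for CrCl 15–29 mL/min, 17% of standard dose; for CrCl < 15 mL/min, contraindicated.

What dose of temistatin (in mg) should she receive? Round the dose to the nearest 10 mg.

CrCl = (140 − 32) × 46.2 / (72 × 3.05) × 0.85 = 4989.6 / 219.60 × 0.85 ≈ 19.3 mL/min
CrCl ≈ 19 mL/min → bracket 15–29 mL/min.
17% of 600 mg = 102 mg → 100 mg

100 mg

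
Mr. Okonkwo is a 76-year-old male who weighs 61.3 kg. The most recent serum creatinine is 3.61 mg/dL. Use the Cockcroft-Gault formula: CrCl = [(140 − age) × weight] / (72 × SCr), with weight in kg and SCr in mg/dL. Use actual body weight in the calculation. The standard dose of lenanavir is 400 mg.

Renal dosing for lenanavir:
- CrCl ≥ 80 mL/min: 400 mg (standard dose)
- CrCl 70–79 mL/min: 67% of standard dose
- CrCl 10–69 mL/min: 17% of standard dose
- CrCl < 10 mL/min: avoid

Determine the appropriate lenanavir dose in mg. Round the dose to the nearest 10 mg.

CrCl = (140 − 76) × 61.3 / (72 × 3.61) = 3923.2 / 259.92 ≈ 15.1 mL/min
CrCl ≈ 15 mL/min → bracket 10–69 mL/min.
17% of 400 mg = 68 mg → 70 mg

70 mg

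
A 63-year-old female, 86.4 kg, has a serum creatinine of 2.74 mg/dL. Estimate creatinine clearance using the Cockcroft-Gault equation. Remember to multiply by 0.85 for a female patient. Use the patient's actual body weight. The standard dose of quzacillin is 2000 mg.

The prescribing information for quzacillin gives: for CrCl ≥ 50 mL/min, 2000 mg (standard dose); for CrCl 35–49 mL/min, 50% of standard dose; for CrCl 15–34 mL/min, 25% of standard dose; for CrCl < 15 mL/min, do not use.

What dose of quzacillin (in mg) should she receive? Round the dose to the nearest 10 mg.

500 mg

CrCl = (140 − 63) × 86.4 / (72 × 2.74) × 0.85 = 6652.8 / 197.28 × 0.85 ≈ 28.7 mL/min
CrCl ≈ 29 mL/min → bracket 15–34 mL/min.
25% of 2000 mg = 500 mg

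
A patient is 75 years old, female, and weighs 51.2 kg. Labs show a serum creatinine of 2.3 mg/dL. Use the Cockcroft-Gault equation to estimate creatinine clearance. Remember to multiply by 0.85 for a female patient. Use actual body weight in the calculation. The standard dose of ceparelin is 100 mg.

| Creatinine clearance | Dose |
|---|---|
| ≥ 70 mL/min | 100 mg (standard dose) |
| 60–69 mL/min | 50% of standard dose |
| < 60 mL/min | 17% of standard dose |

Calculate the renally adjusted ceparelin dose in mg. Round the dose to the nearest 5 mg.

15 mg

CrCl = (140 − 75) × 51.2 / (72 × 2.3) × 0.85 = 3328.0 / 165.60 × 0.85 ≈ 17.1 mL/min
CrCl ≈ 17 mL/min → bracket < 60 mL/min.
17% of 100 mg = 17 mg → 15 mg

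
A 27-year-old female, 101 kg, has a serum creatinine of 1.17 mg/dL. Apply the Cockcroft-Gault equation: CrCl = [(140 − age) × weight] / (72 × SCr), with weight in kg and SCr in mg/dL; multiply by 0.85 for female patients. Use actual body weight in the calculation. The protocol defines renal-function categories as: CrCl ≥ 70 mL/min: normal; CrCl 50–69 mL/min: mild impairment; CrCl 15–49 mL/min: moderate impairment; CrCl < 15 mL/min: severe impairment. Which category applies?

normal

CrCl = (140 − 27) × 101 / (72 × 1.17) × 0.85 = 11413.0 / 84.24 × 0.85 ≈ 115.2 mL/min
115 mL/min falls in the 'normal' range.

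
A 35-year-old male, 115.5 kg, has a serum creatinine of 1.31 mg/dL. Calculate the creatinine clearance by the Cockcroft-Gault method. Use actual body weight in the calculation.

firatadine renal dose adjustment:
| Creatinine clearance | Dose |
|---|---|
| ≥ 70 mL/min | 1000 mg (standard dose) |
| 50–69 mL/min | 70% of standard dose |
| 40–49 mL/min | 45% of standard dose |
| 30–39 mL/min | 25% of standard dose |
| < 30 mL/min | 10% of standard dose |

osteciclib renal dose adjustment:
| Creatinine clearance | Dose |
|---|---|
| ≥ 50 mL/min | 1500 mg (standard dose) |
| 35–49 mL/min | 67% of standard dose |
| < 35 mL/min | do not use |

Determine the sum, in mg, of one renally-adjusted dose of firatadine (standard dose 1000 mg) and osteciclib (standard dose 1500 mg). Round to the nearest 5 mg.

CrCl = (140 − 35) × 115.5 / (72 × 1.31) = 12127.5 / 94.32 ≈ 128.6 mL/min
CrCl ≈ 129 mL/min.
firatadine: ≥ 70 mL/min → 100% of 1000 mg = 1000 mg.
osteciclib: ≥ 50 mL/min → 100% of 1500 mg = 1500 mg.
Total = 1000 + 1500 = 2500 mg.

2500 mg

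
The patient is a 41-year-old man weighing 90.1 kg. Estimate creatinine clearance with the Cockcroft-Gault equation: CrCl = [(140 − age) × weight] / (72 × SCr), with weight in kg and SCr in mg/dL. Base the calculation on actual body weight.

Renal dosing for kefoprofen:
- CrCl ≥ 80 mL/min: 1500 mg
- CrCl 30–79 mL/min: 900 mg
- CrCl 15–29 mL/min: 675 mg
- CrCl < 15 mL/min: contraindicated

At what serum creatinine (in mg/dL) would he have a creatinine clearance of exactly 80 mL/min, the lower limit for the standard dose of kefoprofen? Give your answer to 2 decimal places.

Standard dose requires CrCl ≥ 80 mL/min.
Set (140 − 41) × 90.1 / (72 × SCr) = 80
SCr = (140 − 41) × 90.1 / (72 × 80) = 1.549 mg/dL

1.55 mg/dL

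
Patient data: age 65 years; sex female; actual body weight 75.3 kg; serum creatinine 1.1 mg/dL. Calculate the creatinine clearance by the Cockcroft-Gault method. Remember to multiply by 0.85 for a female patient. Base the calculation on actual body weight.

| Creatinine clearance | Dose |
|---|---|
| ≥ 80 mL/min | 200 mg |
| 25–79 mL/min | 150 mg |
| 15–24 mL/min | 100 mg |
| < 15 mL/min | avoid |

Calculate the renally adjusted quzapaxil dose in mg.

150 mg

CrCl = (140 − 65) × 75.3 / (72 × 1.1) × 0.85 = 5647.5 / 79.20 × 0.85 ≈ 60.6 mL/min
CrCl ≈ 61 mL/min → bracket 25–79 mL/min.
Dose for this bracket: 150 mg.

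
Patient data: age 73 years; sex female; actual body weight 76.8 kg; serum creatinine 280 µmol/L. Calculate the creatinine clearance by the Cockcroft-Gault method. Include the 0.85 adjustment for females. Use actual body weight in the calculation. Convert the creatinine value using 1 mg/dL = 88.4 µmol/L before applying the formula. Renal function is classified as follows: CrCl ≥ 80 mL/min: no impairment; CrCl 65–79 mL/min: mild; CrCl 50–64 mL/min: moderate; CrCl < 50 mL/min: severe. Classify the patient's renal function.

SCr = 280 / 88.4 = 3.167 mg/dL
CrCl = (140 − 73) × 76.8 / (72 × 3.167) × 0.85 = 5145.6 / 228.02 × 0.85 ≈ 19.2 mL/min
19 mL/min falls in the 'severe' range.

severe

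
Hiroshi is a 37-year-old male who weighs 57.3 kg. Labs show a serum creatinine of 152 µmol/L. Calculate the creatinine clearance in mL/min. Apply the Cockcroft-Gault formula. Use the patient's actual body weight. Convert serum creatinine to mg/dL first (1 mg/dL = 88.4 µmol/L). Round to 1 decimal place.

47.7 mL/min

SCr = 152 / 88.4 = 1.719 mg/dL
CrCl = (140 − 37) × 57.3 / (72 × 1.719) = 5901.9 / 123.77 ≈ 47.7 mL/min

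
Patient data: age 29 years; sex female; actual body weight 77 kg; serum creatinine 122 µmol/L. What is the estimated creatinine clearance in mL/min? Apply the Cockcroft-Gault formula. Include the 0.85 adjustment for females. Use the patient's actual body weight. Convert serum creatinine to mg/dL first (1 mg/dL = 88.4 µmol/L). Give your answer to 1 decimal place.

73.1 mL/min

SCr = 122 / 88.4 = 1.38 mg/dL
CrCl = (140 − 29) × 77 / (72 × 1.38) × 0.85 = 8547.0 / 99.36 × 0.85 ≈ 73.1 mL/min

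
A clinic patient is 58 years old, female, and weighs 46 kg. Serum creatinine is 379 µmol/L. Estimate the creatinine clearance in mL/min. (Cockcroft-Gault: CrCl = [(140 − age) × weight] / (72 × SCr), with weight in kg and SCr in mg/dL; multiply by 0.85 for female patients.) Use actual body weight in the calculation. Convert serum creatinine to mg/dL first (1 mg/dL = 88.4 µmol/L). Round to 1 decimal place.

SCr = 379 / 88.4 = 4.287 mg/dL
CrCl = (140 − 58) × 46 / (72 × 4.287) × 0.85 = 3772.0 / 308.66 × 0.85 ≈ 10.4 mL/min

10.4 mL/min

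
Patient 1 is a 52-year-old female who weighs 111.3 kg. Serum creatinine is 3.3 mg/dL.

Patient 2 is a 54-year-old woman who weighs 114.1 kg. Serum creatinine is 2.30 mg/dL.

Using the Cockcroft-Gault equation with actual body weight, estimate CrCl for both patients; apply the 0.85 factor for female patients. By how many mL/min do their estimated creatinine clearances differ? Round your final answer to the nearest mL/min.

15 mL/min

Patient 1: CrCl = (140 − 52) × 111.3 / (72 × 3.3) × 0.85 = 9794.4 / 237.60 × 0.85 ≈ 35.0 mL/min
Patient 2: CrCl = (140 − 54) × 114.1 / (72 × 2.3) × 0.85 = 9812.6 / 165.60 × 0.85 ≈ 50.4 mL/min
|35.0 − 50.4| = 15.4 mL/min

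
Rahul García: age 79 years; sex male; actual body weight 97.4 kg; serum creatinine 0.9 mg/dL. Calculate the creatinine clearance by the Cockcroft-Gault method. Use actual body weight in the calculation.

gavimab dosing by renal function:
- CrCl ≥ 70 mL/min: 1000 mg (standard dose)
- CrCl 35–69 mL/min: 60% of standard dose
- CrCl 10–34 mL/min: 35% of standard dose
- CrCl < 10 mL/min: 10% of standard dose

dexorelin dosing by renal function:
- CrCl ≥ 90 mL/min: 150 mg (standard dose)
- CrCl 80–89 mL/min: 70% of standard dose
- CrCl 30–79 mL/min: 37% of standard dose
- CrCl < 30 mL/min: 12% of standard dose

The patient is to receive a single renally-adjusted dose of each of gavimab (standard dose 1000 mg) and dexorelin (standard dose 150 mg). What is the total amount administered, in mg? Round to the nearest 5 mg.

CrCl = (140 − 79) × 97.4 / (72 × 0.9) = 5941.4 / 64.80 ≈ 91.7 mL/min
CrCl ≈ 92 mL/min.
gavimab: ≥ 70 mL/min → 100% of 1000 mg = 1000 mg.
dexorelin: ≥ 90 mL/min → 100% of 150 mg = 150 mg.
Total = 1000 + 150 = 1150 mg.

1150 mg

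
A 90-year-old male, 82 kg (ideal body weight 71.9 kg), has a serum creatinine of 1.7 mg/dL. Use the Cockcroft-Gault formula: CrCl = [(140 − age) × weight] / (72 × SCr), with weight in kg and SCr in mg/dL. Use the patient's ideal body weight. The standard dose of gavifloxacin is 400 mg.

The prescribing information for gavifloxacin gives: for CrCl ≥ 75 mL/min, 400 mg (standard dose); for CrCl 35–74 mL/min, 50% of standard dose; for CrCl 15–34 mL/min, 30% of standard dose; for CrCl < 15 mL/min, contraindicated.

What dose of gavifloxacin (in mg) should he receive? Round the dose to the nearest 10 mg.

120 mg

CrCl = (140 − 90) × 71.9 / (72 × 1.7) = 3595.0 / 122.40 ≈ 29.4 mL/min
CrCl ≈ 29 mL/min → bracket 15–34 mL/min.
30% of 400 mg = 120 mg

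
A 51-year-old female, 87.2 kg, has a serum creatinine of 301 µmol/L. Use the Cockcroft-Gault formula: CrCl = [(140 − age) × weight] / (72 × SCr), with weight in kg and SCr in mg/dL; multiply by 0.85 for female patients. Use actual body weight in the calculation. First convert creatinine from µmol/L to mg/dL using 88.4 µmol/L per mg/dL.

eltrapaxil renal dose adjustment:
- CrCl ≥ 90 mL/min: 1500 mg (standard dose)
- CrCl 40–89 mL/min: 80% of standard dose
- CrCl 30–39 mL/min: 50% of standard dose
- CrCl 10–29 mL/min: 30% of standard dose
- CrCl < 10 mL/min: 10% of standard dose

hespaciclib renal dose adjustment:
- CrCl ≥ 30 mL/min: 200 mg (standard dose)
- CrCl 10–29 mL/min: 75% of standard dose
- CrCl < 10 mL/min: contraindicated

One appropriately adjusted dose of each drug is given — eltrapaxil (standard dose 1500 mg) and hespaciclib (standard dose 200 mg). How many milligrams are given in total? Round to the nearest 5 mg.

600 mg

SCr = 301 / 88.4 = 3.405 mg/dL
CrCl = (140 − 51) × 87.2 / (72 × 3.405) × 0.85 = 7760.8 / 245.16 × 0.85 ≈ 26.9 mL/min
CrCl ≈ 27 mL/min.
eltrapaxil: 10–29 mL/min → 30% of 1500 mg = 450 mg.
hespaciclib: 10–29 mL/min → 75% of 200 mg = 150 mg.
Total = 450 + 150 = 600 mg.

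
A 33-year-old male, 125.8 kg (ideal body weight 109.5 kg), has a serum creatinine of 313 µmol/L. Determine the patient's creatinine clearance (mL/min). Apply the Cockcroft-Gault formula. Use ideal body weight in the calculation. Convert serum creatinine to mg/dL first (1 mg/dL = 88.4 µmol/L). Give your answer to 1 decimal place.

SCr = 313 / 88.4 = 3.541 mg/dL
CrCl = (140 − 33) × 109.5 / (72 × 3.541) = 11716.5 / 254.95 ≈ 46.0 mL/min

46.0 mL/min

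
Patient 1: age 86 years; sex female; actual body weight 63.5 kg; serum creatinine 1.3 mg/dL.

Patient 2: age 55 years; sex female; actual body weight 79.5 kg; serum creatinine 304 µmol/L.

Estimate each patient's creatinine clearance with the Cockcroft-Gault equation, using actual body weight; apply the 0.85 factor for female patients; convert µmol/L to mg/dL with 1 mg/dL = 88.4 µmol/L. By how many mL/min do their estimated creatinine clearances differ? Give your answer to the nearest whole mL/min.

8 mL/min

Patient 1: CrCl = (140 − 86) × 63.5 / (72 × 1.3) × 0.85 = 3429.0 / 93.60 × 0.85 ≈ 31.1 mL/min
Patient 2: SCr = 304 / 88.4 = 3.439 mg/dL
Patient 2: CrCl = (140 − 55) × 79.5 / (72 × 3.439) × 0.85 = 6757.5 / 247.61 × 0.85 ≈ 23.2 mL/min
|31.1 − 23.2| = 7.9 mL/min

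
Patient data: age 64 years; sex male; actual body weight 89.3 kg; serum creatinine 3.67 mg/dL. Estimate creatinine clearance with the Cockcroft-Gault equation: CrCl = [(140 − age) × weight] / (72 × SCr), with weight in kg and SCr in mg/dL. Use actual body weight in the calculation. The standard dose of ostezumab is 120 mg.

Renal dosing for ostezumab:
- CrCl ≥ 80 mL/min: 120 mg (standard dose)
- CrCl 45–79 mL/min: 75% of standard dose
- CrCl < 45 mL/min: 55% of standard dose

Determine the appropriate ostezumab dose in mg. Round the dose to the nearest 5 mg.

65 mg

CrCl = (140 − 64) × 89.3 / (72 × 3.67) = 6786.8 / 264.24 ≈ 25.7 mL/min
CrCl ≈ 26 mL/min → bracket < 45 mL/min.
55% of 120 mg = 66 mg → 65 mg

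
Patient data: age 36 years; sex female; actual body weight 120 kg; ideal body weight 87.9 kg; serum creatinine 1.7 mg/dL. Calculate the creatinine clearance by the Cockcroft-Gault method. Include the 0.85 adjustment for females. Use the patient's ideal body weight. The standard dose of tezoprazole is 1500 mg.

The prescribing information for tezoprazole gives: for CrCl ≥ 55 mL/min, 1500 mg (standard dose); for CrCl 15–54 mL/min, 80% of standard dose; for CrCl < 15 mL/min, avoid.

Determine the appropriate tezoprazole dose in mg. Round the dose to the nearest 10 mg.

CrCl = (140 − 36) × 87.9 / (72 × 1.7) × 0.85 = 9141.6 / 122.40 × 0.85 ≈ 63.5 mL/min
CrCl ≈ 63 mL/min → bracket ≥ 55 mL/min.
100% of 1500 mg = 1500 mg

1500 mg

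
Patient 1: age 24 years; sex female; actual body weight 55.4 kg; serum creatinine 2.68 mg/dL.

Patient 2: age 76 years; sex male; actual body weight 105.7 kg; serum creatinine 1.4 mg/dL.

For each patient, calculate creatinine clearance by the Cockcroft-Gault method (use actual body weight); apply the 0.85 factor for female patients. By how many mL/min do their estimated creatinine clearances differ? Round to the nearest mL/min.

39 mL/min

Patient 1: CrCl = (140 − 24) × 55.4 / (72 × 2.68) × 0.85 = 6426.4 / 192.96 × 0.85 ≈ 28.3 mL/min
Patient 2: CrCl = (140 − 76) × 105.7 / (72 × 1.4) = 6764.8 / 100.80 ≈ 67.1 mL/min
|28.3 − 67.1| = 38.8 mL/min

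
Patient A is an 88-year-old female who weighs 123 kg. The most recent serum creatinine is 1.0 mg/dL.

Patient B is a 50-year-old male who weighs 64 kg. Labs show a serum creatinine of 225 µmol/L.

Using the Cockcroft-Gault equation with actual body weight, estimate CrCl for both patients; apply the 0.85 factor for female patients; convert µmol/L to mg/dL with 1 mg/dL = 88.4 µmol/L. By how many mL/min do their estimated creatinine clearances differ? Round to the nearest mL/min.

Patient A: CrCl = (140 − 88) × 123 / (72 × 1) × 0.85 = 6396.0 / 72.00 × 0.85 ≈ 75.5 mL/min
Patient B: SCr = 225 / 88.4 = 2.545 mg/dL
Patient B: CrCl = (140 − 50) × 64 / (72 × 2.545) = 5760.0 / 183.24 ≈ 31.4 mL/min
|75.5 − 31.4| = 44.1 mL/min

44 mL/min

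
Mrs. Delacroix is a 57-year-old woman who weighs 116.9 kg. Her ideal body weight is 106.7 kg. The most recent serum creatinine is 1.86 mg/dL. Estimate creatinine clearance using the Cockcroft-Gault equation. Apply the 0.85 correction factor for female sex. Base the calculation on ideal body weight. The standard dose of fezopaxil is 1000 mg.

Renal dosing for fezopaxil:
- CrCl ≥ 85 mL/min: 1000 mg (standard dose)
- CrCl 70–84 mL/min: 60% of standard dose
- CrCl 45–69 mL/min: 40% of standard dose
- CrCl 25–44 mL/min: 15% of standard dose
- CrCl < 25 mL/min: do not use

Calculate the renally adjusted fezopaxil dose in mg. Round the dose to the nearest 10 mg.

CrCl = (140 − 57) × 106.7 / (72 × 1.86) × 0.85 = 8856.1 / 133.92 × 0.85 ≈ 56.2 mL/min
CrCl ≈ 56 mL/min → bracket 45–69 mL/min.
40% of 1000 mg = 400 mg

400 mg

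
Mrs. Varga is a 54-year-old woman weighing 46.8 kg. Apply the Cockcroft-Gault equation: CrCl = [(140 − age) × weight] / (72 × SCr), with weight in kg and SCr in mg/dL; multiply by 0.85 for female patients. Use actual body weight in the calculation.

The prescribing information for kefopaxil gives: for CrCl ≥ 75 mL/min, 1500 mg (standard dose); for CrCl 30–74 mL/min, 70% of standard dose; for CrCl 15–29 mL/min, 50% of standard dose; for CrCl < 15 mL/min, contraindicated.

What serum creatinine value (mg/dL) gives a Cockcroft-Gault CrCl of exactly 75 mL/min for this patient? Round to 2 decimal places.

0.63 mg/dL

Standard dose requires CrCl ≥ 75 mL/min.
Set (140 − 54) × 46.8 × 0.85 / (72 × SCr) = 75
SCr = (140 − 54) × 46.8 × 0.85 / (72 × 75) = 0.634 mg/dL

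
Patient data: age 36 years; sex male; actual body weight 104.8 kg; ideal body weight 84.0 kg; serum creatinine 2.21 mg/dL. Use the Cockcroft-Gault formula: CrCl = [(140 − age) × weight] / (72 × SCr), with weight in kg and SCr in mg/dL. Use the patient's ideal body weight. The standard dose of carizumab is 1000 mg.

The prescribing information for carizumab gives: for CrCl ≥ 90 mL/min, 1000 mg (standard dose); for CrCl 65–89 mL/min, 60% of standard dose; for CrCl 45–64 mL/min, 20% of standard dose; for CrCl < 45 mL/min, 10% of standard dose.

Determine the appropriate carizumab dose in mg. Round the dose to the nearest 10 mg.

CrCl = (140 − 36) × 84 / (72 × 2.21) = 8736.0 / 159.12 ≈ 54.9 mL/min
CrCl ≈ 55 mL/min → bracket 45–64 mL/min.
20% of 1000 mg = 200 mg

200 mg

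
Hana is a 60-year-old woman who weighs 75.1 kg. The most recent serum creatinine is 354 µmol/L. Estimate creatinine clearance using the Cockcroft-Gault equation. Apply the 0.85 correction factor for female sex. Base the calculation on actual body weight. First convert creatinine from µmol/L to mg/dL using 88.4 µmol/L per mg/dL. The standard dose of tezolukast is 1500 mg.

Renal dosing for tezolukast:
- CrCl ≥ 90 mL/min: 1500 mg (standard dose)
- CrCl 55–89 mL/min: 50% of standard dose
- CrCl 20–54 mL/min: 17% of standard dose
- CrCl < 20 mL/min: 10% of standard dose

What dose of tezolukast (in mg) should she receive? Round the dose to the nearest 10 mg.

150 mg

SCr = 354 / 88.4 = 4.005 mg/dL
CrCl = (140 − 60) × 75.1 / (72 × 4.005) × 0.85 = 6008.0 / 288.36 × 0.85 ≈ 17.7 mL/min
CrCl ≈ 18 mL/min → bracket < 20 mL/min.
10% of 1500 mg = 150 mg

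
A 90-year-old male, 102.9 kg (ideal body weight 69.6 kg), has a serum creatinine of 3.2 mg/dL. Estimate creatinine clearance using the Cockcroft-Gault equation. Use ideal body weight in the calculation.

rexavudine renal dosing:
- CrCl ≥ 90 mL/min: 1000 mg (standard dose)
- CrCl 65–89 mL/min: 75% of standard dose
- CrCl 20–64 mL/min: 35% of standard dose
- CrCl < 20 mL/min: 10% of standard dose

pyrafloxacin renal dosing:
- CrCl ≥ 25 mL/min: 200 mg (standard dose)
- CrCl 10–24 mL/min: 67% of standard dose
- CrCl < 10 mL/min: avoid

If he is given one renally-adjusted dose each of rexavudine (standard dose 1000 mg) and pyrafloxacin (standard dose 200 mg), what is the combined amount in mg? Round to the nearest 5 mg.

CrCl = (140 − 90) × 69.6 / (72 × 3.2) = 3480.0 / 230.40 ≈ 15.1 mL/min
CrCl ≈ 15 mL/min.
rexavudine: < 20 mL/min → 10% of 1000 mg = 100 mg.
pyrafloxacin: 10–24 mL/min → 67% of 200 mg = 134 mg.
Total = 100 + 134 = 234 mg.

235 mg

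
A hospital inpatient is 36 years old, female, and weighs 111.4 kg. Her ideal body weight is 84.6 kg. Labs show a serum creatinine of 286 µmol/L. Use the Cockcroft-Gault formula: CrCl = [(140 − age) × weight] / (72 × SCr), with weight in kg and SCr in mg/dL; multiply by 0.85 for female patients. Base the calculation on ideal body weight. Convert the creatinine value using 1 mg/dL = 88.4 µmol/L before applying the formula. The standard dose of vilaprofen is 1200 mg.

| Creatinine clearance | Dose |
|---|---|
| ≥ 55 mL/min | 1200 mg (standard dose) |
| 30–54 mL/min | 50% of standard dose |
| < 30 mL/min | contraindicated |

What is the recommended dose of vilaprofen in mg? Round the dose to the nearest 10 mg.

SCr = 286 / 88.4 = 3.235 mg/dL
CrCl = (140 − 36) × 84.6 / (72 × 3.235) × 0.85 = 8798.4 / 232.92 × 0.85 ≈ 32.1 mL/min
CrCl ≈ 32 mL/min → bracket 30–54 mL/min.
50% of 1200 mg = 600 mg

600 mg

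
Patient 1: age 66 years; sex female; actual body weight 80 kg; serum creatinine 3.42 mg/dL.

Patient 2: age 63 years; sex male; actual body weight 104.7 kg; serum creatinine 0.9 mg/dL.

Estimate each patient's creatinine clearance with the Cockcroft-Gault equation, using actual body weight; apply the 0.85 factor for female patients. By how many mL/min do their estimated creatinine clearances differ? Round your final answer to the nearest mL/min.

104 mL/min

Patient 1: CrCl = (140 − 66) × 80 / (72 × 3.42) × 0.85 = 5920.0 / 246.24 × 0.85 ≈ 20.4 mL/min
Patient 2: CrCl = (140 − 63) × 104.7 / (72 × 0.9) = 8061.9 / 64.80 ≈ 124.4 mL/min
|20.4 − 124.4| = 104.0 mL/min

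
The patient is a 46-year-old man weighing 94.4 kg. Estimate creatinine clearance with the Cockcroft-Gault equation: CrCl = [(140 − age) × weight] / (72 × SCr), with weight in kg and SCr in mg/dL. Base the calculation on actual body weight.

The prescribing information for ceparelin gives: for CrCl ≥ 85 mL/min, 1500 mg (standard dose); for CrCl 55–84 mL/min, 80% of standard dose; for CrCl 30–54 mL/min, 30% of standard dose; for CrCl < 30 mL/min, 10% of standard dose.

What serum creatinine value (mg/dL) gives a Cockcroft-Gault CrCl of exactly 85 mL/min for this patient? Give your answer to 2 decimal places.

Standard dose requires CrCl ≥ 85 mL/min.
Set (140 − 46) × 94.4 / (72 × SCr) = 85
SCr = (140 − 46) × 94.4 / (72 × 85) = 1.450 mg/dL

1.45 mg/dL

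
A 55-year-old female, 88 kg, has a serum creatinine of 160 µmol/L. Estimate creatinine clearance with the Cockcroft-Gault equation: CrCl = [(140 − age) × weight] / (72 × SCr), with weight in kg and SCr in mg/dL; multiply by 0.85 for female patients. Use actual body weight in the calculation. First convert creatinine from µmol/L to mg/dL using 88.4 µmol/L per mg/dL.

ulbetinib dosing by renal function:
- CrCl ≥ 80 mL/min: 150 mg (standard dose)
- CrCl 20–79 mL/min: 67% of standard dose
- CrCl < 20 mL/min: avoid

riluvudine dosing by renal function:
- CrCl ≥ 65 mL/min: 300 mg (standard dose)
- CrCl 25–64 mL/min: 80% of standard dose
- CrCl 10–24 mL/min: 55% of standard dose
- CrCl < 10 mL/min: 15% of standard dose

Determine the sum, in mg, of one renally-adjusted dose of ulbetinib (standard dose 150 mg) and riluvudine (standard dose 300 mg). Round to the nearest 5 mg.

SCr = 160 / 88.4 = 1.81 mg/dL
CrCl = (140 − 55) × 88 / (72 × 1.81) × 0.85 = 7480.0 / 130.32 × 0.85 ≈ 48.8 mL/min
CrCl ≈ 49 mL/min.
ulbetinib: 20–79 mL/min → 67% of 150 mg = 100.5 mg.
riluvudine: 25–64 mL/min → 80% of 300 mg = 240 mg.
Total = 100.5 + 240 = 340.5 mg.

340 mg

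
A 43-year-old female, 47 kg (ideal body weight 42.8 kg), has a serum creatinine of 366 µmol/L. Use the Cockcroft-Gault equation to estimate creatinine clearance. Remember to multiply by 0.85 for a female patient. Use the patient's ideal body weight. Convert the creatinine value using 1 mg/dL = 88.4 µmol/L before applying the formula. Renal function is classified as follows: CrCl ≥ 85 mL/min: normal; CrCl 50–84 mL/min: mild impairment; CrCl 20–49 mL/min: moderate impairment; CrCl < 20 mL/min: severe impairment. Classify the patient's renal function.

SCr = 366 / 88.4 = 4.14 mg/dL
CrCl = (140 − 43) × 42.8 / (72 × 4.14) × 0.85 = 4151.6 / 298.08 × 0.85 ≈ 11.8 mL/min
12 mL/min falls in the 'severe impairment' range.

severe impairment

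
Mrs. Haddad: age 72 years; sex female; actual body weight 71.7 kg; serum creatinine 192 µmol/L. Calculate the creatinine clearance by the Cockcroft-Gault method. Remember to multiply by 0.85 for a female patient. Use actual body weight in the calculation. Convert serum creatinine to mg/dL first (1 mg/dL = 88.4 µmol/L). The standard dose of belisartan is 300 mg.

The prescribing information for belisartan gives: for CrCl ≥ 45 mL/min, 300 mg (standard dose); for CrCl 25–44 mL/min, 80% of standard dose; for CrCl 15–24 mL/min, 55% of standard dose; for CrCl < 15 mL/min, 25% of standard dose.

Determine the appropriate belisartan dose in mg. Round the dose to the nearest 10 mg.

240 mg

SCr = 192 / 88.4 = 2.172 mg/dL
CrCl = (140 − 72) × 71.7 / (72 × 2.172) × 0.85 = 4875.6 / 156.38 × 0.85 ≈ 26.5 mL/min
CrCl ≈ 27 mL/min → bracket 25–44 mL/min.
80% of 300 mg = 240 mg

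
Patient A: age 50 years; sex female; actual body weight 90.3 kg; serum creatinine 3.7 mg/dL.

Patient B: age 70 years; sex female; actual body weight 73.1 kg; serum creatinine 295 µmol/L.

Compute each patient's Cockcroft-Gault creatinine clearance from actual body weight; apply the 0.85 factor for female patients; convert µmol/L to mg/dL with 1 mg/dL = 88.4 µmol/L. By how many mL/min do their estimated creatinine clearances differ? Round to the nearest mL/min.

Patient A: CrCl = (140 − 50) × 90.3 / (72 × 3.7) × 0.85 = 8127.0 / 266.40 × 0.85 ≈ 25.9 mL/min
Patient B: SCr = 295 / 88.4 = 3.337 mg/dL
Patient B: CrCl = (140 − 70) × 73.1 / (72 × 3.337) × 0.85 = 5117.0 / 240.26 × 0.85 ≈ 18.1 mL/min
|25.9 − 18.1| = 7.8 mL/min

8 mL/min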